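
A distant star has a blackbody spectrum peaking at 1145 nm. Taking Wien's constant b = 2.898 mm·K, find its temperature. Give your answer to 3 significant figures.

T ≈ 2.53×10³ K

Wien's law gives T = b/λ_max = (2.898×10⁻³ m·K)/(1.145×10⁻⁶ m) = 2.53×10³ K.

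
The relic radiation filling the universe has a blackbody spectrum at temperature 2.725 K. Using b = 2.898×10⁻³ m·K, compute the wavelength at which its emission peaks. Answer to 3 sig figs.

λ_max ≈ 1.06 mm

Wien's displacement law: λ_max = b/T = (2.898×10⁻³ m·K)/(2.725 K) = 1.063×10⁻³ m.
That is 1.06 mm, in the microwave range.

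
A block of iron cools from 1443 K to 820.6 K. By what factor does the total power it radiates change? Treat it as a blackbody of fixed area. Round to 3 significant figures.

P₂/P₁ ≈ 0.105

P ∝ T⁴, so P₂/P₁ = (T₂/T₁)⁴ = (820.6/1443)⁴ = (0.568676)⁴ = 0.105.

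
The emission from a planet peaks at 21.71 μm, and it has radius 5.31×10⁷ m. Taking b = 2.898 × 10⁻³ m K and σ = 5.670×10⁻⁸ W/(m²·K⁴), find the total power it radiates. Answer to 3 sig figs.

Wien's law: T = b/λ_max = 2.898×10⁻³/2.171×10⁻⁵ = 133.487 K.
Surface area A = 4πR² = 4π(5.31×10⁷ m)² = 3.54323×10¹⁶ m².
Then P = σAT⁴ = 5.670×10⁻⁸×3.54323×10¹⁶×(133.487)⁴ = 6.38×10¹⁷ W.

P ≈ 6.38×10¹⁷ W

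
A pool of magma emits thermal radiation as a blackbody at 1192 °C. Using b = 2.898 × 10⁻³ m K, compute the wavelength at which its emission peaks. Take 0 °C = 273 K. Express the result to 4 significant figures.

T = 1192 °C + 273 = 1465 K.
Wien's displacement law: λ_max = b/T = (2.898×10⁻³ m·K)/(1465 K) = 1.9782×10⁻⁶ m.
That is 1.978 μm, in the infrared range.

λ_max ≈ 1.978 μm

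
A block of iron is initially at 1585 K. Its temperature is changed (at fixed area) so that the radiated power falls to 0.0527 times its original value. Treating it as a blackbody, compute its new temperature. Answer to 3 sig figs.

P ∝ T⁴, so T₂/T₁ = (P₂/P₁)^(1/4) = (0.0527)^(1/4) = 0.479129.
T₂ = 1585 × 0.479129 = 759 K.

T₂ ≈ 759 K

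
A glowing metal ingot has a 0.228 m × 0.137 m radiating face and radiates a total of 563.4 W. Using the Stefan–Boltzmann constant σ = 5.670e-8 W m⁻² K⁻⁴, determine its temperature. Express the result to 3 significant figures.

T ≈ 751 K

Area A = 0.228 × 0.137 = 0.031236 m².
P = σAT⁴ ⇒ T = (P/(σA))^(1/4) = (563.4/(5.670×10⁻⁸×0.031236))^(1/4) = 751 K.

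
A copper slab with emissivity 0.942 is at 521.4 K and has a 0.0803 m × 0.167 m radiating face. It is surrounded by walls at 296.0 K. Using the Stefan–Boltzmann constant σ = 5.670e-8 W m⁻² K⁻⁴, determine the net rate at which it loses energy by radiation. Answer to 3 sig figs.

Area A = 0.0803 × 0.167 = 0.0134101 m².
Net radiated power P_net = εσA(T⁴ − T₀⁴) = 0.942×5.670×10⁻⁸×0.0134101×(521.4⁴ − 296.0⁴).
T⁴ − T₀⁴ = 7.39068×10¹⁰ − 7.67656×10⁹ = 6.62302×10¹⁰ K⁴, so P_net = 47.4 W.

Net loss ≈ 47.4 W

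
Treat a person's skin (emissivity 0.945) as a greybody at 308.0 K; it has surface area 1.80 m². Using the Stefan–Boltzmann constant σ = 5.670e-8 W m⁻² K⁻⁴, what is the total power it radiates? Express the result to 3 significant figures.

Area A = 1.80 m².
P = εσAT⁴ = 0.945 × 5.670×10⁻⁸ × 1.80 × (308.0)⁴ = 868 W.

P ≈ 868 W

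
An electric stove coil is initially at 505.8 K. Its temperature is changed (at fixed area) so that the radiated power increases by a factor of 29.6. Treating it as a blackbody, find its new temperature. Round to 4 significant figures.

T₂ ≈ 1180 K

P ∝ T⁴, so T₂/T₁ = (P₂/P₁)^(1/4) = (29.6)^(1/4) = 2.33251.
T₂ = 505.8 × 2.33251 = 1180 K.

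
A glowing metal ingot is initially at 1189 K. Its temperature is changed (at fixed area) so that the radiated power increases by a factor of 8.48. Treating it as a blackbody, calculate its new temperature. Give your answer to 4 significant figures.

P ∝ T⁴, so T₂/T₁ = (P₂/P₁)^(1/4) = (8.48)^(1/4) = 1.70647.
T₂ = 1189 × 1.70647 = 2029 K.

T₂ ≈ 2029 K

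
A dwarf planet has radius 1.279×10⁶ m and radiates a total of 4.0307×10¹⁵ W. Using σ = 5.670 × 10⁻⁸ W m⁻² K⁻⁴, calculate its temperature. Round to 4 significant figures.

T ≈ 242.5 K

Surface area A = 4πR² = 4π(1.279×10⁶ m)² = 2.05566×10¹³ m².
P = σAT⁴ ⇒ T = (P/(σA))^(1/4) = (4.0307×10¹⁵/(5.670×10⁻⁸×2.05566×10¹³))^(1/4) = 242.5 K.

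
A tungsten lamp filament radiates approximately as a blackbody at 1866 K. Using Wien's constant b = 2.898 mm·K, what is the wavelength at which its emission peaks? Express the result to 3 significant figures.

λ_max ≈ 1.55×10³ nm

Wien's displacement law: λ_max = b/T = (2.898×10⁻³ m·K)/(1866 K) = 1.553×10⁻⁶ m.
That is 1.55×10³ nm, in the infrared range.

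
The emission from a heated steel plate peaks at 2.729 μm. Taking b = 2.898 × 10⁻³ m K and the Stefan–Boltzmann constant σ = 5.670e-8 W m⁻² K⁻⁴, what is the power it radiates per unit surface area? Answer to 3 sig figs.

Wien's law: T = b/λ_max = 2.898×10⁻³/2.729×10⁻⁶ = 1061.93 K.
Then I = σT⁴ = 5.670×10⁻⁸×(1061.93)⁴ = 7.21×10⁴ W/m².

I ≈ 7.21×10⁴ W/m²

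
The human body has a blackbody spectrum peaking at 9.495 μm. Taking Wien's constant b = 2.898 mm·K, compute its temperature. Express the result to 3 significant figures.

Wien's law gives T = b/λ_max = (2.898×10⁻³ m·K)/(9.495×10⁻⁶ m) = 305 K.

T ≈ 305 K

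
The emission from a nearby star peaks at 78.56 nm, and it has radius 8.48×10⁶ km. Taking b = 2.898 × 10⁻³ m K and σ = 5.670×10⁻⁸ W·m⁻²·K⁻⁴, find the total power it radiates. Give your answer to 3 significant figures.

Wien's law: T = b/λ_max = 2.898×10⁻³/7.856×10⁻⁸ = 36889.0 K.
Surface area A = 4πR² = 4π(8.48×10⁹ m)² = 9.03653×10²⁰ m².
Then P = σAT⁴ = 5.670×10⁻⁸×9.03653×10²⁰×(36889.0)⁴ = 9.49×10³¹ W.

P ≈ 9.49×10³¹ W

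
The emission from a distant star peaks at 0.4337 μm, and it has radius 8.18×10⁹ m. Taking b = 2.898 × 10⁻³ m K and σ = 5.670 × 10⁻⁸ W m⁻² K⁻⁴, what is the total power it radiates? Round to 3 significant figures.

P ≈ 9.50×10²⁸ W

Wien's law: T = b/λ_max = 2.898×10⁻³/4.337×10⁻⁷ = 6682.04 K.
Surface area A = 4πR² = 4π(8.18×10⁹ m)² = 8.40846×10²⁰ m².
Then P = σAT⁴ = 5.670×10⁻⁸×8.40846×10²⁰×(6682.04)⁴ = 9.50×10²⁸ W.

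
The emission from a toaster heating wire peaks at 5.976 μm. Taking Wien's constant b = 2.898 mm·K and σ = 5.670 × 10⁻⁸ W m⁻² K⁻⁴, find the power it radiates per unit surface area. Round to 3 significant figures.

I ≈ 3.14×10³ W/m²

Wien's law: T = b/λ_max = 2.898×10⁻³/5.976×10⁻⁶ = 484.940 K.
Then I = σT⁴ = 5.670×10⁻⁸×(484.940)⁴ = 3.14×10³ W/m².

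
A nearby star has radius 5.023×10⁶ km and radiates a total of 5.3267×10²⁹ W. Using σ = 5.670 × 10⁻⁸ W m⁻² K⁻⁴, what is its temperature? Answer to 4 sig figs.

T ≈ 1.312×10⁴ K

Surface area A = 4πR² = 4π(5.023×10⁹ m)² = 3.17056×10²⁰ m².
P = σAT⁴ ⇒ T = (P/(σA))^(1/4) = (5.3267×10²⁹/(5.670×10⁻⁸×3.17056×10²⁰))^(1/4) = 1.312×10⁴ K.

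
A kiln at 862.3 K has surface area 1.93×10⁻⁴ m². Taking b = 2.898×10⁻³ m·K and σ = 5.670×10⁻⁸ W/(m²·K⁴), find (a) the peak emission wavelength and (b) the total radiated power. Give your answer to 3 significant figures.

λ_max ≈ 3.36 μm; P ≈ 6.05 W

(a) λ_max = b/T = 2.898×10⁻³/862.3 = 3.361×10⁻⁶ m = 3.36 μm.
Area A = 1.93×10⁻⁴ m².
(b) P = σAT⁴ = 5.670×10⁻⁸×1.93×10⁻⁴×(862.3)⁴ = 6.05 W.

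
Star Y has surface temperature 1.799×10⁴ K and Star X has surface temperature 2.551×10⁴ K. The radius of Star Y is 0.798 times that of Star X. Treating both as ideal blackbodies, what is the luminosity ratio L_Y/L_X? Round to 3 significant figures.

L_Y/L_X ≈ 0.158

L ∝ R²T⁴, so L_Y/L_X = (R_Y/R_X)²(T_Y/T_X)⁴ = (0.798)² × (1.799×10⁴/2.551×10⁴)⁴ = 0.636804 × 0.247333 = 0.158.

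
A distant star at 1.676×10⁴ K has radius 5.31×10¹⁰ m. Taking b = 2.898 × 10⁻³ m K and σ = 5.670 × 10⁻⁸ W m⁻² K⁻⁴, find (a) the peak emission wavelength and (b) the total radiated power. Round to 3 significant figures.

(a) λ_max = b/T = 2.898×10⁻³/1.676×10⁴ = 1.729×10⁻⁷ m = 173 nm.
Surface area A = 4πR² = 4π(5.31×10¹⁰ m)² = 3.54323×10²² m².
(b) P = σAT⁴ = 5.670×10⁻⁸×3.54323×10²²×(1.676×10⁴)⁴ = 1.59×10³² W.

λ_max ≈ 173 nm; P ≈ 1.59×10³² W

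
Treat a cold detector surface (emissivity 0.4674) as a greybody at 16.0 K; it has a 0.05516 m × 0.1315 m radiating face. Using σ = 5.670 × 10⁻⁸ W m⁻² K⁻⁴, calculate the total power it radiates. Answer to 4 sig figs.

Area A = 0.05516 × 0.1315 = 7.25354×10⁻³ m².
P = εσAT⁴ = 0.4674 × 5.670×10⁻⁸ × 7.25354×10⁻³ × (16.0)⁴ = 1.260×10⁻⁵ W.

P ≈ 1.260×10⁻⁵ W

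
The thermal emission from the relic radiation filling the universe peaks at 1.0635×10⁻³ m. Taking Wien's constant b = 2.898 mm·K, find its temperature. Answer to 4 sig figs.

T ≈ 2.725 K

Wien's law gives T = b/λ_max = (2.898×10⁻³ m·K)/(1.0635×10⁻³ m) = 2.725 K.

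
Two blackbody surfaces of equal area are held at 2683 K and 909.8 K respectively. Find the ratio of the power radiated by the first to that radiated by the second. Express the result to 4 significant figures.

With equal areas, P₁/P₂ = (T₁/T₂)⁴ = (2683/909.8)⁴ = 75.63.

P₁/P₂ ≈ 75.63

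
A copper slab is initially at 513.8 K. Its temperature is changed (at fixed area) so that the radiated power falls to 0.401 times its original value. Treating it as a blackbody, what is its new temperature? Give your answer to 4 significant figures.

P ∝ T⁴, so T₂/T₁ = (P₂/P₁)^(1/4) = (0.401)^(1/4) = 0.795767.
T₂ = 513.8 × 0.795767 = 408.9 K.

T₂ ≈ 408.9 K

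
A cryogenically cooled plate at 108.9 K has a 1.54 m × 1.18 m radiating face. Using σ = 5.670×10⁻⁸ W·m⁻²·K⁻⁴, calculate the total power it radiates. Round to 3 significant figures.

Area A = 1.54 × 1.18 = 1.8172 m².
P = σAT⁴ = 5.670×10⁻⁸ × 1.8172 × (108.9)⁴ = 14.5 W.

P ≈ 14.5 W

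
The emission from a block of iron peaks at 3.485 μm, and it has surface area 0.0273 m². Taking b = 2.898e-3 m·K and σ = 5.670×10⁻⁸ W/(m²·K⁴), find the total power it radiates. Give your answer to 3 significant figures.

Wien's law: T = b/λ_max = 2.898×10⁻³/3.485×10⁻⁶ = 831.564 K.
Area A = 0.0273 m².
Then P = σAT⁴ = 5.670×10⁻⁸×0.0273×(831.564)⁴ = 740 W.

P ≈ 740 W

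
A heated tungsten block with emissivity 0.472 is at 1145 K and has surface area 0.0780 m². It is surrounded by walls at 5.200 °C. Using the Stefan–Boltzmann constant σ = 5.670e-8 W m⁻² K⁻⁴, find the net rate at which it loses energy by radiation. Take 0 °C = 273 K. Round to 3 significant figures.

Surroundings: T = 5.200 °C + 273 = 278.200 K.
Area A = 0.0780 m².
Net radiated power P_net = εσA(T⁴ − T₀⁴) = 0.472×5.670×10⁻⁸×0.0780×(1145⁴ − 278.200⁴).
T⁴ − T₀⁴ = 1.71879×10¹² − 5.99002×10⁹ = 1.71280×10¹² K⁴, so P_net = 3.58×10³ W.

Net loss ≈ 3.58×10³ W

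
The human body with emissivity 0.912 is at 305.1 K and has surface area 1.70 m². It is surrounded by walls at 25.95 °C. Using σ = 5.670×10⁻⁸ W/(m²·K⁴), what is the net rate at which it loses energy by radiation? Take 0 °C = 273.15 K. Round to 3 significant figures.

Surroundings: T = 25.95 °C + 273.15 = 299.10 K.
Area A = 1.70 m².
Net radiated power P_net = εσA(T⁴ − T₀⁴) = 0.912×5.670×10⁻⁸×1.70×(305.1⁴ − 299.10⁴).
T⁴ − T₀⁴ = 8.66501×10⁹ − 8.00324×10⁹ = 6.61770×10⁸ K⁴, so P_net = 58.2 W.

Net loss ≈ 58.2 W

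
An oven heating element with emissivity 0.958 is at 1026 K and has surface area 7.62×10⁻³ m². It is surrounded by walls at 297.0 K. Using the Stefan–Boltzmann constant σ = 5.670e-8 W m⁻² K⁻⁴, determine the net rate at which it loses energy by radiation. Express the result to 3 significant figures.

Net loss ≈ 455 W

Area A = 7.62×10⁻³ m².
Net radiated power P_net = εσA(T⁴ − T₀⁴) = 0.958×5.670×10⁻⁸×7.62×10⁻³×(1026⁴ − 297.0⁴).
T⁴ − T₀⁴ = 1.10813×10¹² − 7.78083×10⁹ = 1.10035×10¹² K⁴, so P_net = 455 W.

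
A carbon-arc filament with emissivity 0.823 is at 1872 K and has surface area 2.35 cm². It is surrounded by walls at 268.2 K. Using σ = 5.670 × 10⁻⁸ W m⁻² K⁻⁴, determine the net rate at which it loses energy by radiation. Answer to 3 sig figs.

Net loss ≈ 135 W

Area A = 2.35 cm² = 2.35×10⁻⁴ m².
Net radiated power P_net = εσA(T⁴ − T₀⁴) = 0.823×5.670×10⁻⁸×2.35×10⁻⁴×(1872⁴ − 268.2⁴).
T⁴ − T₀⁴ = 1.22807×10¹³ − 5.17410×10⁹ = 1.22755×10¹³ K⁴, so P_net = 135 W.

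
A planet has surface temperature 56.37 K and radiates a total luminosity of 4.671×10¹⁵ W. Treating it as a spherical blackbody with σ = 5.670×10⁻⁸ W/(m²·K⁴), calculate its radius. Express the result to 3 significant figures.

R ≈ 2.55×10⁷ m

L = 4πR²σT⁴ ⇒ R = √(L/(4πσT⁴)).
σT⁴ = 0.572500 W/m², so R = √(4.671×10¹⁵/(4π×0.572500)) = 2.55×10⁷ m.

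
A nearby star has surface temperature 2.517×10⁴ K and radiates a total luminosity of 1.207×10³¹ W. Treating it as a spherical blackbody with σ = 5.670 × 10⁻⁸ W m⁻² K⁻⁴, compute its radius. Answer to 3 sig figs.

R ≈ 6.50×10⁹ m

L = 4πR²σT⁴ ⇒ R = √(L/(4πσT⁴)).
σT⁴ = 2.27570×10¹⁰ W/m², so R = √(1.207×10³¹/(4π×2.27570×10¹⁰)) = 6.50×10⁹ m.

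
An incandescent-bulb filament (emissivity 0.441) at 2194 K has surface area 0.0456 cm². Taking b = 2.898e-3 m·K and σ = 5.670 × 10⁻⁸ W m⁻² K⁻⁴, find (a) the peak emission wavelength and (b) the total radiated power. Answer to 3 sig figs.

(a) λ_max = b/T = 2.898×10⁻³/2194 = 1.321×10⁻⁶ m = 1.32×10³ nm.
Area A = 0.0456 cm² = 4.56×10⁻⁶ m².
(b) P = εσAT⁴ = 0.441×5.670×10⁻⁸×4.56×10⁻⁶×(2194)⁴ = 2.64 W.

λ_max ≈ 1.32×10³ nm; P ≈ 2.64 W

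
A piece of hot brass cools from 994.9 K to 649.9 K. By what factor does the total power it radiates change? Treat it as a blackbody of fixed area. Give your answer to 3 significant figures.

P ∝ T⁴, so P₂/P₁ = (T₂/T₁)⁴ = (649.9/994.9)⁴ = (0.653231)⁴ = 0.182.

P₂/P₁ ≈ 0.182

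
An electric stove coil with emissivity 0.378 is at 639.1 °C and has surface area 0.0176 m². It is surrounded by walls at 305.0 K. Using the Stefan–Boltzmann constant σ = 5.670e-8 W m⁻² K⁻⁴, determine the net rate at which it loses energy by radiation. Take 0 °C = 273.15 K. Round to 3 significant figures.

T = 639.1 °C + 273.15 = 912.25 K.
Area A = 0.0176 m².
Net radiated power P_net = εσA(T⁴ − T₀⁴) = 0.378×5.670×10⁻⁸×0.0176×(912.25⁴ − 305.0⁴).
T⁴ − T₀⁴ = 6.92557×10¹¹ − 8.65365×10⁹ = 6.83903×10¹¹ K⁴, so P_net = 258 W.

Net loss ≈ 258 W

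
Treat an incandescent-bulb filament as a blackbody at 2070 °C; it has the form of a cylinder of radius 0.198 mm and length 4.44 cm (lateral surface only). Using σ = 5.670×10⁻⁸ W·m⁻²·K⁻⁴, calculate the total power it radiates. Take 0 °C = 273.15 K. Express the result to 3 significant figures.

P ≈ 94.4 W

T = 2070 °C + 273.15 = 2343.15 K.
Lateral area A = 2πrL = 2π×1.98×10⁻⁴×0.0444 = 5.52367×10⁻⁵ m².
P = σAT⁴ = 5.670×10⁻⁸ × 5.52367×10⁻⁵ × (2343.15)⁴ = 94.4 W.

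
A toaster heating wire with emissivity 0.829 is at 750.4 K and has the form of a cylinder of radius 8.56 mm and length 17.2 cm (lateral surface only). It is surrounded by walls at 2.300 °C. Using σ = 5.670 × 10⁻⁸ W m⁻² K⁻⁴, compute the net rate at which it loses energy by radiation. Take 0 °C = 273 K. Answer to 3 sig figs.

Net loss ≈ 135 W

Surroundings: T = 2.300 °C + 273 = 275.300 K.
Lateral area A = 2πrL = 2π×8.56×10⁻³×0.172 = 9.25086×10⁻³ m².
Net radiated power P_net = εσA(T⁴ − T₀⁴) = 0.829×5.670×10⁻⁸×9.25086×10⁻³×(750.4⁴ − 275.300⁴).
T⁴ − T₀⁴ = 3.17082×10¹¹ − 5.74414×10⁹ = 3.11338×10¹¹ K⁴, so P_net = 135 W.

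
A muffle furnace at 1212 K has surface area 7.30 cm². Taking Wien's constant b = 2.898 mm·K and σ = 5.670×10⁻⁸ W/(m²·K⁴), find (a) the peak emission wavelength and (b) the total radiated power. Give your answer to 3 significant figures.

λ_max ≈ 2.39 μm; P ≈ 89.3 W

(a) λ_max = b/T = 2.898×10⁻³/1212 = 2.391×10⁻⁶ m = 2.39 μm.
Area A = 7.30 cm² = 7.30×10⁻⁴ m².
(b) P = σAT⁴ = 5.670×10⁻⁸×7.30×10⁻⁴×(1212)⁴ = 89.3 W.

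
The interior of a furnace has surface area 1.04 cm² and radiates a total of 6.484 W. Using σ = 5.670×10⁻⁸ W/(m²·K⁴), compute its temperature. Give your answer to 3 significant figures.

T ≈ 1.02×10³ K

Area A = 1.04 cm² = 1.04×10⁻⁴ m².
P = σAT⁴ ⇒ T = (P/(σA))^(1/4) = (6.484/(5.670×10⁻⁸×1.04×10⁻⁴))^(1/4) = 1.02×10³ K.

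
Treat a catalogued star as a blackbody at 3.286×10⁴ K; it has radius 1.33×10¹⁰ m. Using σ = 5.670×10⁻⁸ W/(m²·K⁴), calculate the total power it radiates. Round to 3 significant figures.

Surface area A = 4πR² = 4π(1.33×10¹⁰ m)² = 2.22287×10²¹ m².
P = σAT⁴ = 5.670×10⁻⁸ × 2.22287×10²¹ × (3.286×10⁴)⁴ = 1.47×10³² W.

P ≈ 1.47×10³² W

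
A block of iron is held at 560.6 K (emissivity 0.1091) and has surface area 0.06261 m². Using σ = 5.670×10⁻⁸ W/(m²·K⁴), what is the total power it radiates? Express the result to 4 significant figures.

Area A = 0.06261 m².
P = εσAT⁴ = 0.1091 × 5.670×10⁻⁸ × 0.06261 × (560.6)⁴ = 38.25 W.

P ≈ 38.25 W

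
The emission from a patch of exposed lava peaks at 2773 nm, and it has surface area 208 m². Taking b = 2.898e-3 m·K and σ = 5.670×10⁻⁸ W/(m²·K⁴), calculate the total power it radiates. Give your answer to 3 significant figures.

P ≈ 1.41×10⁷ W

Wien's law: T = b/λ_max = 2.898×10⁻³/2.773×10⁻⁶ = 1045.08 K.
Area A = 208 m².
Then P = σAT⁴ = 5.670×10⁻⁸×208×(1045.08)⁴ = 1.41×10⁷ W.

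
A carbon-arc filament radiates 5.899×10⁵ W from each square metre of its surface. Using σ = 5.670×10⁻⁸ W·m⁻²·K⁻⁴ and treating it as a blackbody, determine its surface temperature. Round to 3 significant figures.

T ≈ 1.80×10³ K

I = σT⁴, so T = (I/σ)^(1/4) = (5.899×10⁵/(5.670×10⁻⁸))^(1/4) = 1.80×10³ K.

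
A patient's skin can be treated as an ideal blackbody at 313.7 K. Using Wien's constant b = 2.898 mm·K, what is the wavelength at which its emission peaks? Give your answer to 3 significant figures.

Wien's displacement law: λ_max = b/T = (2.898×10⁻³ m·K)/(313.7 K) = 9.238×10⁻⁶ m.
That is 9.24 μm, in the infrared range.

λ_max ≈ 9.24 μm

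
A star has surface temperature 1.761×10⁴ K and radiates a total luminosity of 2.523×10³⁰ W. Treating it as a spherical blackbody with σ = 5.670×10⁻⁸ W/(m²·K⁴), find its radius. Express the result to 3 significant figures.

L = 4πR²σT⁴ ⇒ R = √(L/(4πσT⁴)).
σT⁴ = 5.45281×10⁹ W/m², so R = √(2.523×10³⁰/(4π×5.45281×10⁹)) = 6.07×10⁹ m.

R ≈ 6.07×10⁹ m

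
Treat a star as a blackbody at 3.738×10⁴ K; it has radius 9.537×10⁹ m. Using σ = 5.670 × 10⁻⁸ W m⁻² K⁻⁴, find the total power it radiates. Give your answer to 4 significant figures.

Surface area A = 4πR² = 4π(9.537×10⁹ m)² = 1.14297×10²¹ m².
P = σAT⁴ = 5.670×10⁻⁸ × 1.14297×10²¹ × (3.738×10⁴)⁴ = 1.265×10³² W.

P ≈ 1.265×10³² W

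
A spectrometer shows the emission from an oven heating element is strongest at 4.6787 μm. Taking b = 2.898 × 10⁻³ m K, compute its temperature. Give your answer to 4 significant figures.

T ≈ 619.4 K

Wien's law gives T = b/λ_max = (2.898×10⁻³ m·K)/(4.6787×10⁻⁶ m) = 619.4 K.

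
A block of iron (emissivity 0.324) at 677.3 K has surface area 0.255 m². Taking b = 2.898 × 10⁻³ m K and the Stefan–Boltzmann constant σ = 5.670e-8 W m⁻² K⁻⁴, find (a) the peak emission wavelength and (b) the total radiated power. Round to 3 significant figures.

λ_max ≈ 4.28 μm; P ≈ 986 W

(a) λ_max = b/T = 2.898×10⁻³/677.3 = 4.279×10⁻⁶ m = 4.28 μm.
Area A = 0.255 m².
(b) P = εσAT⁴ = 0.324×5.670×10⁻⁸×0.255×(677.3)⁴ = 986 W.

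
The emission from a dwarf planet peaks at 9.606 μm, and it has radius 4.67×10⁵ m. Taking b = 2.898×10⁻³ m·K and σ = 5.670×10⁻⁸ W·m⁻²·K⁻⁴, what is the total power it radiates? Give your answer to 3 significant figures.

P ≈ 1.29×10¹⁵ W

Wien's law: T = b/λ_max = 2.898×10⁻³/9.606×10⁻⁶ = 301.686 K.
Surface area A = 4πR² = 4π(4.67×10⁵ m)² = 2.74059×10¹² m².
Then P = σAT⁴ = 5.670×10⁻⁸×2.74059×10¹²×(301.686)⁴ = 1.29×10¹⁵ W.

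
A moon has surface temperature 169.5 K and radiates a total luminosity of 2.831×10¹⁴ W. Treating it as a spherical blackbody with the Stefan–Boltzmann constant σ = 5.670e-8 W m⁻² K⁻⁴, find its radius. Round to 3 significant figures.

R ≈ 6.94×10⁵ m

L = 4πR²σT⁴ ⇒ R = √(L/(4πσT⁴)).
σT⁴ = 46.8017 W/m², so R = √(2.831×10¹⁴/(4π×46.8017)) = 6.94×10⁵ m.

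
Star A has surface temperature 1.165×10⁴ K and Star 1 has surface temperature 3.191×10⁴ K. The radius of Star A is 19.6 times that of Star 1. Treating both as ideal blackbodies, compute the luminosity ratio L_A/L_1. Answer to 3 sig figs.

L_A/L_1 ≈ 6.83

L ∝ R²T⁴, so L_A/L_1 = (R_A/R_1)²(T_A/T_1)⁴ = (19.6)² × (1.165×10⁴/3.191×10⁴)⁴ = 384.16 × 0.0177663 = 6.83.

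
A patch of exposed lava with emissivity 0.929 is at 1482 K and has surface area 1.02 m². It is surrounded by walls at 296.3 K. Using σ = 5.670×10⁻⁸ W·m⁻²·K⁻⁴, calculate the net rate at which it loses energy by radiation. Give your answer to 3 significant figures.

Net loss ≈ 2.59×10⁵ W

Area A = 1.02 m².
Net radiated power P_net = εσA(T⁴ − T₀⁴) = 0.929×5.670×10⁻⁸×1.02×(1482⁴ − 296.3⁴).
T⁴ − T₀⁴ = 4.82384×10¹² − 7.70773×10⁹ = 4.81613×10¹² K⁴, so P_net = 2.59×10⁵ W.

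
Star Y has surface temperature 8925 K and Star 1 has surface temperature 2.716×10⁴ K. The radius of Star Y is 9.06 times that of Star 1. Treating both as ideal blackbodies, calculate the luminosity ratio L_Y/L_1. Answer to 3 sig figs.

L_Y/L_1 ≈ 0.957

L ∝ R²T⁴, so L_Y/L_1 = (R_Y/R_1)²(T_Y/T_1)⁴ = (9.06)² × (8925/2.716×10⁴)⁴ = 82.0836 × 0.0116604 = 0.957.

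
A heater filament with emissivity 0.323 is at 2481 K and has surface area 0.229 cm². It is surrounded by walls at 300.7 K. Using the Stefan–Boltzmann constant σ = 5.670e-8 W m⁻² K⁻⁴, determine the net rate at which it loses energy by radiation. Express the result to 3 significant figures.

Area A = 0.229 cm² = 2.29×10⁻⁵ m².
Net radiated power P_net = εσA(T⁴ − T₀⁴) = 0.323×5.670×10⁻⁸×2.29×10⁻⁵×(2481⁴ − 300.7⁴).
T⁴ − T₀⁴ = 3.78885×10¹³ − 8.17587×10⁹ = 3.78803×10¹³ K⁴, so P_net = 15.9 W.

Net loss ≈ 15.9 W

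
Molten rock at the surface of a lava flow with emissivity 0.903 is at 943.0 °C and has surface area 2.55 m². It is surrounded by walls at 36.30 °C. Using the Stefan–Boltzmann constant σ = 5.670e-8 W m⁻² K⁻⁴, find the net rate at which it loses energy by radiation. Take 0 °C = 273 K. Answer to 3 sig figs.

T = 943.0 °C + 273 = 1216.0 K.
Surroundings: T = 36.30 °C + 273 = 309.30 K.
Area A = 2.55 m².
Net radiated power P_net = εσA(T⁴ − T₀⁴) = 0.903×5.670×10⁻⁸×2.55×(1216.0⁴ − 309.30⁴).
T⁴ − T₀⁴ = 2.18642×10¹² − 9.15208×10⁹ = 2.17727×10¹² K⁴, so P_net = 2.84×10⁵ W.

Net loss ≈ 2.84×10⁵ W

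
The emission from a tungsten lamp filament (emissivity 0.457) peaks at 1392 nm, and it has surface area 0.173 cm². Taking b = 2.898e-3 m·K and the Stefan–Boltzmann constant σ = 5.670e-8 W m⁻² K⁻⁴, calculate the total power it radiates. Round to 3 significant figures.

Wien's law: T = b/λ_max = 2.898×10⁻³/1.392×10⁻⁶ = 2081.90 K.
Area A = 0.173 cm² = 1.73×10⁻⁵ m².
Then P = εσAT⁴ = 0.457×5.670×10⁻⁸×1.73×10⁻⁵×(2081.90)⁴ = 8.42 W.

P ≈ 8.42 W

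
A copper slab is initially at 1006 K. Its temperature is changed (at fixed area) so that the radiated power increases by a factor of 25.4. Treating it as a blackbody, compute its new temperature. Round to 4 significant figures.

P ∝ T⁴, so T₂/T₁ = (P₂/P₁)^(1/4) = (25.4)^(1/4) = 2.24496.
T₂ = 1006 × 2.24496 = 2258 K.

T₂ ≈ 2258 K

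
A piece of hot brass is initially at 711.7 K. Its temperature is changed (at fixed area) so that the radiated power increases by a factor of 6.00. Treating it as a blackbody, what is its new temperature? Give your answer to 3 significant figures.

P ∝ T⁴, so T₂/T₁ = (P₂/P₁)^(1/4) = (6.00)^(1/4) = 1.56508.
T₂ = 711.7 × 1.56508 = 1.11×10³ K.

T₂ ≈ 1.11×10³ K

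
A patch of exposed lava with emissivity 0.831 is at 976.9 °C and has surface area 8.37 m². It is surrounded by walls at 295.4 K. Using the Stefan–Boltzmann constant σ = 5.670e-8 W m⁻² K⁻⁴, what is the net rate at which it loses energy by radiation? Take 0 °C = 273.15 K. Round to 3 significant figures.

T = 976.9 °C + 273.15 = 1250.05 K.
Area A = 8.37 m².
Net radiated power P_net = εσA(T⁴ − T₀⁴) = 0.831×5.670×10⁻⁸×8.37×(1250.05⁴ − 295.4⁴).
T⁴ − T₀⁴ = 2.44180×10¹² − 7.61451×10⁹ = 2.43419×10¹² K⁴, so P_net = 9.60×10⁵ W.

Net loss ≈ 9.60×10⁵ W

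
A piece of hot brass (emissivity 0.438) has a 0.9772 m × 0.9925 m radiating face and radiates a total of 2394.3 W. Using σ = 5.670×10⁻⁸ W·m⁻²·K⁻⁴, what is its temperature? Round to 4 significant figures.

Area A = 0.9772 × 0.9925 = 0.969871 m².
P = εσAT⁴ ⇒ T = (P/(εσA))^(1/4) = (2394.3/(0.438×5.670×10⁻⁸×0.969871))^(1/4) = 561.5 K.

T ≈ 561.5 K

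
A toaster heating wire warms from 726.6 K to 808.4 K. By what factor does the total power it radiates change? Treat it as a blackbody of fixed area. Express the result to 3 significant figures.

P ∝ T⁴, so P₂/P₁ = (T₂/T₁)⁴ = (808.4/726.6)⁴ = (1.11258)⁴ = 1.53.

P₂/P₁ ≈ 1.53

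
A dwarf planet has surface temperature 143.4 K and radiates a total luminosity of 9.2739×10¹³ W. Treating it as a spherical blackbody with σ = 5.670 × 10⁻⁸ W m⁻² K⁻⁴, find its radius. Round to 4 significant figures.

L = 4πR²σT⁴ ⇒ R = √(L/(4πσT⁴)).
σT⁴ = 23.9762 W/m², so R = √(9.2739×10¹³/(4π×23.9762)) = 5.548×10⁵ m.

R ≈ 5.548×10⁵ m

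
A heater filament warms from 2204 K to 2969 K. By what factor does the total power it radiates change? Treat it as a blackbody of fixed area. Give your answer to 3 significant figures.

P₂/P₁ ≈ 3.29

P ∝ T⁴, so P₂/P₁ = (T₂/T₁)⁴ = (2969/2204)⁴ = (1.34710)⁴ = 3.29.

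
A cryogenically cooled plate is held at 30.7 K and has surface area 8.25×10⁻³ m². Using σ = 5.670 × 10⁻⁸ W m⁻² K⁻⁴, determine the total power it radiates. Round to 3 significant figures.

P ≈ 4.16×10⁻⁴ W

Area A = 8.25×10⁻³ m².
P = σAT⁴ = 5.670×10⁻⁸ × 8.25×10⁻³ × (30.7)⁴ = 4.16×10⁻⁴ W.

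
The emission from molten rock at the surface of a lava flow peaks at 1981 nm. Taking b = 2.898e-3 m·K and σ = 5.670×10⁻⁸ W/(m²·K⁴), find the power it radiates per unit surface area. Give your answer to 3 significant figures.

Wien's law: T = b/λ_max = 2.898×10⁻³/1.981×10⁻⁶ = 1462.90 K.
Then I = σT⁴ = 5.670×10⁻⁸×(1462.90)⁴ = 2.60×10⁵ W/m².

I ≈ 2.60×10⁵ W/m²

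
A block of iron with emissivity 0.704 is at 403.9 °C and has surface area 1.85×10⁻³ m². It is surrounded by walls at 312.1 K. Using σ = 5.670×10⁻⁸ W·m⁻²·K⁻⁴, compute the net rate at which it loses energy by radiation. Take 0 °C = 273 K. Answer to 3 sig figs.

T = 403.9 °C + 273 = 676.9 K.
Area A = 1.85×10⁻³ m².
Net radiated power P_net = εσA(T⁴ − T₀⁴) = 0.704×5.670×10⁻⁸×1.85×10⁻³×(676.9⁴ − 312.1⁴).
T⁴ − T₀⁴ = 2.09941×10¹¹ − 9.48801×10⁹ = 2.00453×10¹¹ K⁴, so P_net = 14.8 W.

Net loss ≈ 14.8 W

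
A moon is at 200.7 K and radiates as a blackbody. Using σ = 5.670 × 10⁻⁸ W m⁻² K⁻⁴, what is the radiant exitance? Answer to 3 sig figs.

Stefan–Boltzmann: I = σT⁴ = 5.670×10⁻⁸ × (200.7)⁴ = 92.0 W/m².

I ≈ 92.0 W/m²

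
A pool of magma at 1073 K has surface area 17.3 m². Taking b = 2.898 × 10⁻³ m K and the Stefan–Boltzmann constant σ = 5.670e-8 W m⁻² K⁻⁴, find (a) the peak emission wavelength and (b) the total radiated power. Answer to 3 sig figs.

λ_max ≈ 2.70 μm; P ≈ 1.30×10⁶ W

(a) λ_max = b/T = 2.898×10⁻³/1073 = 2.701×10⁻⁶ m = 2.70 μm.
Area A = 17.3 m².
(b) P = σAT⁴ = 5.670×10⁻⁸×17.3×(1073)⁴ = 1.30×10⁶ W.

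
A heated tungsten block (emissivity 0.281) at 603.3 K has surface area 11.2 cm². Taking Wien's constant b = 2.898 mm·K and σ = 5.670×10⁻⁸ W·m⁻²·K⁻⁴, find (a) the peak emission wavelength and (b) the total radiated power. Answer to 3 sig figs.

λ_max ≈ 4.80 μm; P ≈ 2.36 W

(a) λ_max = b/T = 2.898×10⁻³/603.3 = 4.804×10⁻⁶ m = 4.80 μm.
Area A = 11.2 cm² = 1.12×10⁻³ m².
(b) P = εσAT⁴ = 0.281×5.670×10⁻⁸×1.12×10⁻³×(603.3)⁴ = 2.36 W.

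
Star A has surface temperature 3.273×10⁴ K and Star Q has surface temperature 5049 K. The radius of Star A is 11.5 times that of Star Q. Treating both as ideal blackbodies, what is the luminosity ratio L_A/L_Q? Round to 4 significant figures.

L ∝ R²T⁴, so L_A/L_Q = (R_A/R_Q)²(T_A/T_Q)⁴ = (11.5)² × (3.273×10⁴/5049)⁴ = 132.25 × 1765.89 = 2.335×10⁵.

L_A/L_Q ≈ 2.335×10⁵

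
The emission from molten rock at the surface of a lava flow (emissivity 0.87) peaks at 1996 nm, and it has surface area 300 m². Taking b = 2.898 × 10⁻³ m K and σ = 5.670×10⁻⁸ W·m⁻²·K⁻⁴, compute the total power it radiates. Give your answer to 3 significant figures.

P ≈ 6.58×10⁷ W

Wien's law: T = b/λ_max = 2.898×10⁻³/1.996×10⁻⁶ = 1451.90 K.
Area A = 300 m².
Then P = εσAT⁴ = 0.87×5.670×10⁻⁸×300×(1451.90)⁴ = 6.58×10⁷ W.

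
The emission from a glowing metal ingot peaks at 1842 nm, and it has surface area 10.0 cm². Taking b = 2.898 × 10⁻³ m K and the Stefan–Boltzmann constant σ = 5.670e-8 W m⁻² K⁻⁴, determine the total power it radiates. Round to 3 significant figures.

P ≈ 347 W

Wien's law: T = b/λ_max = 2.898×10⁻³/1.842×10⁻⁶ = 1573.29 K.
Area A = 10.0 cm² = 1.00×10⁻³ m².
Then P = σAT⁴ = 5.670×10⁻⁸×1.00×10⁻³×(1573.29)⁴ = 347 W.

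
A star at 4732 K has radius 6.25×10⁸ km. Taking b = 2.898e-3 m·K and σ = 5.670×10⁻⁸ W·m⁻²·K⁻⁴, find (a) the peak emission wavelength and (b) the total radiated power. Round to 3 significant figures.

(a) λ_max = b/T = 2.898×10⁻³/4732 = 6.124×10⁻⁷ m = 0.612 μm.
Surface area A = 4πR² = 4π(6.25×10¹¹ m)² = 4.90874×10²⁴ m².
(b) P = σAT⁴ = 5.670×10⁻⁸×4.90874×10²⁴×(4732)⁴ = 1.40×10³² W.

λ_max ≈ 0.612 μm; P ≈ 1.40×10³² W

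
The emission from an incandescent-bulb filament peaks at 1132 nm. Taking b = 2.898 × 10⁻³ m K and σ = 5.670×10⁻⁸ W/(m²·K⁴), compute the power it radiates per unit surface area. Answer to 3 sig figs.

I ≈ 2.44×10⁶ W/m²

Wien's law: T = b/λ_max = 2.898×10⁻³/1.132×10⁻⁶ = 2560.07 K.
Then I = σT⁴ = 5.670×10⁻⁸×(2560.07)⁴ = 2.44×10⁶ W/m².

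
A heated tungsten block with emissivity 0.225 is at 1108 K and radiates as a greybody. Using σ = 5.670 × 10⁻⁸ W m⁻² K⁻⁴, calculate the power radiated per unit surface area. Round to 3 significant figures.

I ≈ 1.92×10⁴ W/m²

Stefan–Boltzmann: I = εσT⁴ = 0.225 × 5.670×10⁻⁸ × (1108)⁴ = 1.92×10⁴ W/m².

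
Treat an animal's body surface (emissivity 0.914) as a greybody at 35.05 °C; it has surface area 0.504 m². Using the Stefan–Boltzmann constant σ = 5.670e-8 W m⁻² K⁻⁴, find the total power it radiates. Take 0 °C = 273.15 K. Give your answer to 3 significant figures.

T = 35.05 °C + 273.15 = 308.20 K.
Area A = 0.504 m².
P = εσAT⁴ = 0.914 × 5.670×10⁻⁸ × 0.504 × (308.20)⁴ = 236 W.

P ≈ 236 W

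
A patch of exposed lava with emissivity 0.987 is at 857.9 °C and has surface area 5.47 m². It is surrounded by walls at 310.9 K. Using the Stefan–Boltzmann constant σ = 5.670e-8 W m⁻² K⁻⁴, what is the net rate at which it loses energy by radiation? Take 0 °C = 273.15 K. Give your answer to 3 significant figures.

T = 857.9 °C + 273.15 = 1131.05 K.
Area A = 5.47 m².
Net radiated power P_net = εσA(T⁴ − T₀⁴) = 0.987×5.670×10⁻⁸×5.47×(1131.05⁴ − 310.9⁴).
T⁴ − T₀⁴ = 1.63654×10¹² − 9.34293×10⁹ = 1.62720×10¹² K⁴, so P_net = 4.98×10⁵ W.

Net loss ≈ 4.98×10⁵ W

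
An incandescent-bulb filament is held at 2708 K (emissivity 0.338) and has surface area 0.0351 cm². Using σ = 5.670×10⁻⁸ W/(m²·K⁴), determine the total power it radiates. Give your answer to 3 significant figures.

P ≈ 3.62 W

Area A = 0.0351 cm² = 3.51×10⁻⁶ m².
P = εσAT⁴ = 0.338 × 5.670×10⁻⁸ × 3.51×10⁻⁶ × (2708)⁴ = 3.62 W.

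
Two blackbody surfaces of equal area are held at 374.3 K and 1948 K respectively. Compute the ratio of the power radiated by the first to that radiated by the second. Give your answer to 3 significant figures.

With equal areas, P₁/P₂ = (T₁/T₂)⁴ = (374.3/1948)⁴ = 1.36×10⁻³.

P₁/P₂ ≈ 1.36×10⁻³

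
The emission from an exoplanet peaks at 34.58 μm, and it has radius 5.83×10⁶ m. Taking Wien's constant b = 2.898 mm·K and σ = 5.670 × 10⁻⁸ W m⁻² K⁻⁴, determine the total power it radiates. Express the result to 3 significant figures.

Wien's law: T = b/λ_max = 2.898×10⁻³/3.458×10⁻⁵ = 83.8057 K.
Surface area A = 4πR² = 4π(5.83×10⁶ m)² = 4.27117×10¹⁴ m².
Then P = σAT⁴ = 5.670×10⁻⁸×4.27117×10¹⁴×(83.8057)⁴ = 1.19×10¹⁵ W.

P ≈ 1.19×10¹⁵ W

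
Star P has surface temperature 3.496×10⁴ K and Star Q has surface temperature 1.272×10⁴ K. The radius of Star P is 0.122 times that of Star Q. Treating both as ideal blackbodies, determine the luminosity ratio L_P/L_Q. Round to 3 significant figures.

L ∝ R²T⁴, so L_P/L_Q = (R_P/R_Q)²(T_P/T_Q)⁴ = (0.122)² × (3.496×10⁴/1.272×10⁴)⁴ = 0.014884 × 57.0607 = 0.849.

L_P/L_Q ≈ 0.849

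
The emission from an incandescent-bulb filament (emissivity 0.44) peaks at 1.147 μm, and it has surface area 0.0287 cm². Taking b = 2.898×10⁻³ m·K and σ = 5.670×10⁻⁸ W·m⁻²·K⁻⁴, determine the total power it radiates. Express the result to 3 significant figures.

P ≈ 2.92 W

Wien's law: T = b/λ_max = 2.898×10⁻³/1.147×10⁻⁶ = 2526.59 K.
Area A = 0.0287 cm² = 2.87×10⁻⁶ m².
Then P = εσAT⁴ = 0.44×5.670×10⁻⁸×2.87×10⁻⁶×(2526.59)⁴ = 2.92 W.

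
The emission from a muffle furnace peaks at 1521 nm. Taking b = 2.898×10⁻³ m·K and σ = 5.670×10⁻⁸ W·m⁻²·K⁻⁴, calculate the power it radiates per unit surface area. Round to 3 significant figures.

Wien's law: T = b/λ_max = 2.898×10⁻³/1.521×10⁻⁶ = 1905.33 K.
Then I = σT⁴ = 5.670×10⁻⁸×(1905.33)⁴ = 7.47×10⁵ W/m².

I ≈ 7.47×10⁵ W/m²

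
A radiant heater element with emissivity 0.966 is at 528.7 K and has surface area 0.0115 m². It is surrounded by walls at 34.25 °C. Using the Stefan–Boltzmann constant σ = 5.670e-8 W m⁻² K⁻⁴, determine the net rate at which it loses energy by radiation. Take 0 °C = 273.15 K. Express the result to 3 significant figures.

Surroundings: T = 34.25 °C + 273.15 = 307.40 K.
Area A = 0.0115 m².
Net radiated power P_net = εσA(T⁴ − T₀⁴) = 0.966×5.670×10⁻⁸×0.0115×(528.7⁴ − 307.40⁴).
T⁴ − T₀⁴ = 7.81335×10¹⁰ − 8.92926×10⁹ = 6.92042×10¹⁰ K⁴, so P_net = 43.6 W.

Net loss ≈ 43.6 W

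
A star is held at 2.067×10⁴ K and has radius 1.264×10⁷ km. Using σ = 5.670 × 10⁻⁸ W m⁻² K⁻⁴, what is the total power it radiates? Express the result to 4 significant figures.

P ≈ 2.078×10³¹ W

Surface area A = 4πR² = 4π(1.264×10¹⁰ m)² = 2.00772×10²¹ m².
P = σAT⁴ = 5.670×10⁻⁸ × 2.00772×10²¹ × (2.067×10⁴)⁴ = 2.078×10³¹ W.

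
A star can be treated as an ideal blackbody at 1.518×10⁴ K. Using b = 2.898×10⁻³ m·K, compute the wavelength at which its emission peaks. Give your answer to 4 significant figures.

Wien's displacement law: λ_max = b/T = (2.898×10⁻³ m·K)/(1.518×10⁴ K) = 1.9091×10⁻⁷ m.
That is 190.9 nm, in the ultraviolet range.

λ_max ≈ 190.9 nm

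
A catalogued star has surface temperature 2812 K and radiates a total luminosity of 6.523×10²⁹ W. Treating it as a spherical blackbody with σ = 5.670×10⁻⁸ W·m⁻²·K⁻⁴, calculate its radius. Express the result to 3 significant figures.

R ≈ 1.21×10¹¹ m

L = 4πR²σT⁴ ⇒ R = √(L/(4πσT⁴)).
σT⁴ = 3.54523×10⁶ W/m², so R = √(6.523×10²⁹/(4π×3.54523×10⁶)) = 1.21×10¹¹ m.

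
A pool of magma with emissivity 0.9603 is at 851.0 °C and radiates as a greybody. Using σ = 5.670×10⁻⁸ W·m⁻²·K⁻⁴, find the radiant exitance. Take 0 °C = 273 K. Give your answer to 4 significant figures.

T = 851.0 °C + 273 = 1124.0 K.
Stefan–Boltzmann: I = εσT⁴ = 0.9603 × 5.670×10⁻⁸ × (1124.0)⁴ = 8.691×10⁴ W/m².

I ≈ 8.691×10⁴ W/m²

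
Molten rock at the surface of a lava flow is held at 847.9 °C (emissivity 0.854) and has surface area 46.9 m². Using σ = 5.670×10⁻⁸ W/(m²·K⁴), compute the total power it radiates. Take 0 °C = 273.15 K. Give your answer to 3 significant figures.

T = 847.9 °C + 273.15 = 1121.05 K.
Area A = 46.9 m².
P = εσAT⁴ = 0.854 × 5.670×10⁻⁸ × 46.9 × (1121.05)⁴ = 3.59×10⁶ W.

P ≈ 3.59×10⁶ W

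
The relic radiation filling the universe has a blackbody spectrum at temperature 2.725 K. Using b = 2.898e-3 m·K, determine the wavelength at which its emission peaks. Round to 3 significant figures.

Wien's displacement law: λ_max = b/T = (2.898×10⁻³ m·K)/(2.725 K) = 1.063×10⁻³ m.
That is 1.06×10⁻³ m, in the microwave range.

λ_max ≈ 1.06×10⁻³ m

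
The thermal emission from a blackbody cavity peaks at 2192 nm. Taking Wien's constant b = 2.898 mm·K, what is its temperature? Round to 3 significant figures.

T ≈ 1.32×10³ K

Wien's law gives T = b/λ_max = (2.898×10⁻³ m·K)/(2.192×10⁻⁶ m) = 1.32×10³ K.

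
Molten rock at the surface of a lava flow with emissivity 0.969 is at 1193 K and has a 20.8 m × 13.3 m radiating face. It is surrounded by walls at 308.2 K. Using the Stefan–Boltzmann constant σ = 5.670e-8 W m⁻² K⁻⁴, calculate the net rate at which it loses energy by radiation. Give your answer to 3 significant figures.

Net loss ≈ 3.07×10⁷ W

Area A = 20.8 × 13.3 = 276.64 m².
Net radiated power P_net = εσA(T⁴ − T₀⁴) = 0.969×5.670×10⁻⁸×276.64×(1193⁴ − 308.2⁴).
T⁴ − T₀⁴ = 2.02564×10¹² − 9.02258×10⁹ = 2.01662×10¹² K⁴, so P_net = 3.07×10⁷ W.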